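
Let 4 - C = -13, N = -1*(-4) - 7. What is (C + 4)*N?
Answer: -63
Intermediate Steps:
N = -3 (N = 4 - 7 = -3)
C = 17 (C = 4 - 1*(-13) = 4 + 13 = 17)
(C + 4)*N = (17 + 4)*(-3) = 21*(-3) = -63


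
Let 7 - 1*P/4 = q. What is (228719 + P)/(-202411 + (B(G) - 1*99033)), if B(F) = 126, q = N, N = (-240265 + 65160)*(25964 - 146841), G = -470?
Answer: 84664439593/301318 ≈ 2.8098e+5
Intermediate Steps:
N = 21166167085 (N = -175105*(-120877) = 21166167085)
q = 21166167085
P = -84664668312 (P = 28 - 4*21166167085 = 28 - 84664668340 = -84664668312)
(228719 + P)/(-202411 + (B(G) - 1*99033)) = (228719 - 84664668312)/(-202411 + (126 - 1*99033)) = -84664439593/(-202411 + (126 - 99033)) = -84664439593/(-202411 - 98907) = -84664439593/(-301318) = -84664439593*(-1/301318) = 84664439593/301318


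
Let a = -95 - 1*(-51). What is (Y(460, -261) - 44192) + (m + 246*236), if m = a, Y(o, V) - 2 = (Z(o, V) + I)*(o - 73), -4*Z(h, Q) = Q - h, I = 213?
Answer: 664039/4 ≈ 1.6601e+5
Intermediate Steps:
Z(h, Q) = -Q/4 + h/4 (Z(h, Q) = -(Q - h)/4 = -Q/4 + h/4)
a = -44 (a = -95 + 51 = -44)
Y(o, V) = 2 + (-73 + o)*(213 - V/4 + o/4) (Y(o, V) = 2 + ((-V/4 + o/4) + 213)*(o - 73) = 2 + (213 - V/4 + o/4)*(-73 + o) = 2 + (-73 + o)*(213 - V/4 + o/4))
m = -44
(Y(460, -261) - 44192) + (m + 246*236) = ((-15547 + (73/4)*(-261) + (779/4)*460 - ¼*460*(-261 - 1*460)) - 44192) + (-44 + 246*236) = ((-15547 - 19053/4 + 89585 - ¼*460*(-261 - 460)) - 44192) + (-44 + 58056) = ((-15547 - 19053/4 + 89585 - ¼*460*(-721)) - 44192) + 58012 = ((-15547 - 19053/4 + 89585 + 82915) - 44192) + 58012 = (608759/4 - 44192) + 58012 = 431991/4 + 58012 = 664039/4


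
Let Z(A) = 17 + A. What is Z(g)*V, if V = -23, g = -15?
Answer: -46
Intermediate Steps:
Z(g)*V = (17 - 15)*(-23) = 2*(-23) = -46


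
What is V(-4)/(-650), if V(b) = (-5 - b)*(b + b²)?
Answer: 6/325 ≈ 0.018462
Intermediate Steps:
V(-4)/(-650) = -1*(-4)*(5 + (-4)² + 6*(-4))/(-650) = -1*(-4)*(5 + 16 - 24)*(-1/650) = -1*(-4)*(-3)*(-1/650) = -12*(-1/650) = 6/325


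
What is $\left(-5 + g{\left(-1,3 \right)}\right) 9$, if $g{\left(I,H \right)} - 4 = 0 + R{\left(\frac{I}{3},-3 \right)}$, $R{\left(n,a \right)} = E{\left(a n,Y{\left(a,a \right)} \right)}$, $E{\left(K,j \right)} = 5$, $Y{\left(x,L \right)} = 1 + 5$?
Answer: $36$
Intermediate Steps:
$Y{\left(x,L \right)} = 6$
$R{\left(n,a \right)} = 5$
$g{\left(I,H \right)} = 9$ ($g{\left(I,H \right)} = 4 + \left(0 + 5\right) = 4 + 5 = 9$)
$\left(-5 + g{\left(-1,3 \right)}\right) 9 = \left(-5 + 9\right) 9 = 4 \cdot 9 = 36$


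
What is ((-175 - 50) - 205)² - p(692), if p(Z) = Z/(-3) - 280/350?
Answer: 2776972/15 ≈ 1.8513e+5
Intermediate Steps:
p(Z) = -⅘ - Z/3 (p(Z) = Z*(-⅓) - 280*1/350 = -Z/3 - ⅘ = -⅘ - Z/3)
((-175 - 50) - 205)² - p(692) = ((-175 - 50) - 205)² - (-⅘ - ⅓*692) = (-225 - 205)² - (-⅘ - 692/3) = (-430)² - 1*(-3472/15) = 184900 + 3472/15 = 2776972/15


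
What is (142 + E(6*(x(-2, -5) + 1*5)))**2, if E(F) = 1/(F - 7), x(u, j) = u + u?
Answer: 19881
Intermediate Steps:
x(u, j) = 2*u
E(F) = 1/(-7 + F)
(142 + E(6*(x(-2, -5) + 1*5)))**2 = (142 + 1/(-7 + 6*(2*(-2) + 1*5)))**2 = (142 + 1/(-7 + 6*(-4 + 5)))**2 = (142 + 1/(-7 + 6*1))**2 = (142 + 1/(-7 + 6))**2 = (142 + 1/(-1))**2 = (142 - 1)**2 = 141**2 = 19881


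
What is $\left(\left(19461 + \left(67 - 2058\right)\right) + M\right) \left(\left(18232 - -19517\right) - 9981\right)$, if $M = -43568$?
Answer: $-724689264$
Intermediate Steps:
$\left(\left(19461 + \left(67 - 2058\right)\right) + M\right) \left(\left(18232 - -19517\right) - 9981\right) = \left(\left(19461 + \left(67 - 2058\right)\right) - 43568\right) \left(\left(18232 - -19517\right) - 9981\right) = \left(\left(19461 + \left(67 - 2058\right)\right) - 43568\right) \left(\left(18232 + 19517\right) - 9981\right) = \left(\left(19461 - 1991\right) - 43568\right) \left(37749 - 9981\right) = \left(17470 - 43568\right) 27768 = \left(-26098\right) 27768 = -724689264$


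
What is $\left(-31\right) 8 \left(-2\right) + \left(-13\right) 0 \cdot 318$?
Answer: $496$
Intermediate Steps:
$\left(-31\right) 8 \left(-2\right) + \left(-13\right) 0 \cdot 318 = \left(-248\right) \left(-2\right) + 0 \cdot 318 = 496 + 0 = 496$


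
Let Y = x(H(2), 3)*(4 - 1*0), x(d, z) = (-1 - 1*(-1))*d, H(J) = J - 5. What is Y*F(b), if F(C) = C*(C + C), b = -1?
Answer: 0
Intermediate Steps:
H(J) = -5 + J
F(C) = 2*C² (F(C) = C*(2*C) = 2*C²)
x(d, z) = 0 (x(d, z) = (-1 + 1)*d = 0*d = 0)
Y = 0 (Y = 0*(4 - 1*0) = 0*(4 + 0) = 0*4 = 0)
Y*F(b) = 0*(2*(-1)²) = 0*(2*1) = 0*2 = 0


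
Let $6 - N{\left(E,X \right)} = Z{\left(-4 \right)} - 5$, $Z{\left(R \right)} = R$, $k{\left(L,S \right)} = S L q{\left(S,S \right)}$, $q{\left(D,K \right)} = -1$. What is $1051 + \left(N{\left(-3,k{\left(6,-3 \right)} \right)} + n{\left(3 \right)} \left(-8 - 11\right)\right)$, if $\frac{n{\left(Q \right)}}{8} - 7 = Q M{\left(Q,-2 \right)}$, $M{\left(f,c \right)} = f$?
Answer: $-1366$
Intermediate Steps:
$k{\left(L,S \right)} = - L S$ ($k{\left(L,S \right)} = S L \left(-1\right) = L S \left(-1\right) = - L S$)
$N{\left(E,X \right)} = 15$ ($N{\left(E,X \right)} = 6 - \left(-4 - 5\right) = 6 - -9 = 6 + 9 = 15$)
$n{\left(Q \right)} = 56 + 8 Q^{2}$ ($n{\left(Q \right)} = 56 + 8 Q Q = 56 + 8 Q^{2}$)
$1051 + \left(N{\left(-3,k{\left(6,-3 \right)} \right)} + n{\left(3 \right)} \left(-8 - 11\right)\right) = 1051 + \left(15 + \left(56 + 8 \cdot 3^{2}\right) \left(-8 - 11\right)\right) = 1051 + \left(15 + \left(56 + 8 \cdot 9\right) \left(-19\right)\right) = 1051 + \left(15 + \left(56 + 72\right) \left(-19\right)\right) = 1051 + \left(15 + 128 \left(-19\right)\right) = 1051 + \left(15 - 2432\right) = 1051 - 2417 = -1366$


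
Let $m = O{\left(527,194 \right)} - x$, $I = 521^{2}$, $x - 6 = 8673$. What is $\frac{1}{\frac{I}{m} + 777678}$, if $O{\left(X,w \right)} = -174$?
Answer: $\frac{8853}{6884511893} \approx 1.2859 \cdot 10^{-6}$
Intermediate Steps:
$x = 8679$ ($x = 6 + 8673 = 8679$)
$I = 271441$
$m = -8853$ ($m = -174 - 8679 = -8853$)
$\frac{1}{\frac{I}{m} + 777678} = \frac{1}{\frac{271441}{-8853} + 777678} = \frac{1}{271441 \left(- \frac{1}{8853}\right) + 777678} = \frac{1}{- \frac{271441}{8853} + 777678} = \frac{1}{\frac{6884511893}{8853}} = \frac{8853}{6884511893}$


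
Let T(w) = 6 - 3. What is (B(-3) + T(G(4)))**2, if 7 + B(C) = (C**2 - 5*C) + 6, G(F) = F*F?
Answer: 676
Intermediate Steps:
G(F) = F**2
B(C) = -1 + C**2 - 5*C (B(C) = -7 + ((C**2 - 5*C) + 6) = -7 + (6 + C**2 - 5*C) = -1 + C**2 - 5*C)
T(w) = 3
(B(-3) + T(G(4)))**2 = ((-1 + (-3)**2 - 5*(-3)) + 3)**2 = ((-1 + 9 + 15) + 3)**2 = (23 + 3)**2 = 26**2 = 676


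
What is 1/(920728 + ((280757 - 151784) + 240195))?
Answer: 1/1289896 ≈ 7.7526e-7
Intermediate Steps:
1/(920728 + ((280757 - 151784) + 240195)) = 1/(920728 + (128973 + 240195)) = 1/(920728 + 369168) = 1/1289896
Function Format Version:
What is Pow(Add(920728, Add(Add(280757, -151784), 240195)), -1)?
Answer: Rational(1, 1289896) ≈ 7.7526e-7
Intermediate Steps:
Pow(Add(920728, Add(Add(280757, -151784), 240195)), -1) = Pow(Add(920728, Add(128973, 240195)), -1) = Pow(Add(920728, 369168), -1) = Pow(1289896, -1) = Rational(1, 1289896)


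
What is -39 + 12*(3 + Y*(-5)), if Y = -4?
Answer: 237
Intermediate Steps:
-39 + 12*(3 + Y*(-5)) = -39 + 12*(3 - 4*(-5)) = -39 + 12*(3 + 20) = -39 + 12*23 = -39 + 276 = 237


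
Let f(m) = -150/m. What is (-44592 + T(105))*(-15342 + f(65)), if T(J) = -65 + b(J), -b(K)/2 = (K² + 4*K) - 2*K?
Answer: 13390225452/13 ≈ 1.0300e+9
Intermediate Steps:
b(K) = -4*K - 2*K² (b(K) = -2*((K² + 4*K) - 2*K) = -2*(K² + 2*K) = -4*K - 2*K²)
T(J) = -65 - 2*J*(2 + J)
(-44592 + T(105))*(-15342 + f(65)) = (-44592 + (-65 - 2*105*(2 + 105)))*(-15342 - 150/65) = (-44592 + (-65 - 2*105*107))*(-15342 - 150*1/65) = (-44592 + (-65 - 22470))*(-15342 - 30/13) = (-44592 - 22535)*(-199476/13) = -67127*(-199476/13) = 13390225452/13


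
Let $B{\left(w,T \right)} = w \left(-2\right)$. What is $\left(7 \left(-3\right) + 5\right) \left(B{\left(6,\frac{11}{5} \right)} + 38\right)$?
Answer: $-416$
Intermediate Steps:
$B{\left(w,T \right)} = - 2 w$
$\left(7 \left(-3\right) + 5\right) \left(B{\left(6,\frac{11}{5} \right)} + 38\right) = \left(7 \left(-3\right) + 5\right) \left(\left(-2\right) 6 + 38\right) = \left(-21 + 5\right) \left(-12 + 38\right) = \left(-16\right) 26 = -416$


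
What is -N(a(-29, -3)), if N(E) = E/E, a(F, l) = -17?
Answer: -1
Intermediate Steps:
N(E) = 1
-N(a(-29, -3)) = -1*1 = -1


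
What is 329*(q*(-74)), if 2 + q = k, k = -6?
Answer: 194768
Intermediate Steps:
q = -8 (q = -2 - 6 = -8)
329*(q*(-74)) = 329*(-8*(-74)) = 329*592 = 194768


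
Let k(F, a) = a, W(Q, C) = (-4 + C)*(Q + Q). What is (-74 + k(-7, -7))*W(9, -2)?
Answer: 8748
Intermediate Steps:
W(Q, C) = 2*Q*(-4 + C) (W(Q, C) = (-4 + C)*(2*Q) = 2*Q*(-4 + C))
(-74 + k(-7, -7))*W(9, -2) = (-74 - 7)*(2*9*(-4 - 2)) = -162*9*(-6) = -81*(-108) = 8748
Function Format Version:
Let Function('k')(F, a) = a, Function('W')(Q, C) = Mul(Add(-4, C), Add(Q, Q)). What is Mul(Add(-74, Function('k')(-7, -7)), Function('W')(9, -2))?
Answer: 8748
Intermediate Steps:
Function('W')(Q, C) = Mul(2, Q, Add(-4, C)) (Function('W')(Q, C) = Mul(Add(-4, C), Mul(2, Q)) = Mul(2, Q, Add(-4, C)))
Mul(Add(-74, Function('k')(-7, -7)), Function('W')(9, -2)) = Mul(Add(-74, -7), Mul(2, 9, Add(-4, -2))) = Mul(-81, Mul(2, 9, -6)) = Mul(-81, -108) = 8748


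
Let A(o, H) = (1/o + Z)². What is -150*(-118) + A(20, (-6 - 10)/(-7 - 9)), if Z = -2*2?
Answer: 7086241/400 ≈ 17716.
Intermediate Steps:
Z = -4
A(o, H) = (-4 + 1/o)² (A(o, H) = (1/o - 4)² = (-4 + 1/o)²)
-150*(-118) + A(20, (-6 - 10)/(-7 - 9)) = -150*(-118) + (-1 + 4*20)²/20² = 17700 + (-1 + 80)²/400 = 17700 + (1/400)*79² = 17700 + (1/400)*6241 = 17700 + 6241/400 = 7086241/400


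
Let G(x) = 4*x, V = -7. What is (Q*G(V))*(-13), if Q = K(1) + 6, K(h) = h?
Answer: 2548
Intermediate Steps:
Q = 7 (Q = 1 + 6 = 7)
(Q*G(V))*(-13) = (7*(4*(-7)))*(-13) = (7*(-28))*(-13) = -196*(-13) = 2548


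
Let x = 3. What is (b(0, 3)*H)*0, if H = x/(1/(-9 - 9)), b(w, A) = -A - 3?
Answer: 0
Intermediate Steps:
b(w, A) = -3 - A
H = -54 (H = 3/(1/(-9 - 9)) = 3/(1/(-18)) = 3/(-1/18) = 3*(-18) = -54)
(b(0, 3)*H)*0 = ((-3 - 1*3)*(-54))*0 = ((-3 - 3)*(-54))*0 = -6*(-54)*0 = 324*0 = 0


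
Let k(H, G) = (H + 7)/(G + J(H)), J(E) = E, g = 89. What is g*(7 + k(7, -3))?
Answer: 1869/2 ≈ 934.50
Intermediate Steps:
k(H, G) = (7 + H)/(G + H) (k(H, G) = (H + 7)/(G + H) = (7 + H)/(G + H))
g*(7 + k(7, -3)) = 89*(7 + (7 + 7)/(-3 + 7)) = 89*(7 + 14/4) = 89*(7 + (¼)*14) = 89*(7 + 7/2) = 89*(21/2) = 1869/2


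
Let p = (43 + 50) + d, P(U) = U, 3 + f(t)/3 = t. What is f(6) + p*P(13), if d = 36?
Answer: 1686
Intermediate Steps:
f(t) = -9 + 3*t
p = 129 (p = (43 + 50) + 36 = 93 + 36 = 129)
f(6) + p*P(13) = (-9 + 3*6) + 129*13 = (-9 + 18) + 1677 = 9 + 1677 = 1686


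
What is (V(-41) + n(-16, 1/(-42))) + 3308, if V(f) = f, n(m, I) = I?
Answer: 137213/42 ≈ 3267.0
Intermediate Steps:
(V(-41) + n(-16, 1/(-42))) + 3308 = (-41 + 1/(-42)) + 3308 = (-41 - 1/42) + 3308 = -1723/42 + 3308 = 137213/42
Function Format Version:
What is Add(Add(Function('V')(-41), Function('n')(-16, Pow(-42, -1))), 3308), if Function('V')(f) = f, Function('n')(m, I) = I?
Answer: Rational(137213, 42) ≈ 3267.0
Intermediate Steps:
Add(Add(Function('V')(-41), Function('n')(-16, Pow(-42, -1))), 3308) = Add(Add(-41, Pow(-42, -1)), 3308) = Add(Add(-41, Rational(-1, 42)), 3308) = Add(Rational(-1723, 42), 3308) = Rational(137213, 42)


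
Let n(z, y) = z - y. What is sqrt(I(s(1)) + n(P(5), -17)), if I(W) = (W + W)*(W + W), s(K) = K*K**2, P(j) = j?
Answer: sqrt(26) ≈ 5.0990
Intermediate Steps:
s(K) = K**3
I(W) = 4*W**2 (I(W) = (2*W)*(2*W) = 4*W**2)
sqrt(I(s(1)) + n(P(5), -17)) = sqrt(4*(1**3)**2 + (5 - 1*(-17))) = sqrt(4*1**2 + (5 + 17)) = sqrt(4*1 + 22) = sqrt(4 + 22) = sqrt(26)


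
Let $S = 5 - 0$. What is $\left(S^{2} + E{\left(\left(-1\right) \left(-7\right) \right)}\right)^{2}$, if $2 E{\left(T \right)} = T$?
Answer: $\frac{3249}{4} \approx 812.25$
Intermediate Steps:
$E{\left(T \right)} = \frac{T}{2}$
$S = 5$ ($S = 5 + 0 = 5$)
$\left(S^{2} + E{\left(\left(-1\right) \left(-7\right) \right)}\right)^{2} = \left(5^{2} + \frac{\left(-1\right) \left(-7\right)}{2}\right)^{2} = \left(25 + \frac{1}{2} \cdot 7\right)^{2} = \left(25 + \frac{7}{2}\right)^{2} = \left(\frac{57}{2}\right)^{2} = \frac{3249}{4}$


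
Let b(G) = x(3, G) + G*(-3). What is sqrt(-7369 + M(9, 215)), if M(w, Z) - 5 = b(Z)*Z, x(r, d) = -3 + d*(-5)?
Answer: I*sqrt(377809) ≈ 614.66*I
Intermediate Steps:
x(r, d) = -3 - 5*d
b(G) = -3 - 8*G (b(G) = (-3 - 5*G) + G*(-3) = (-3 - 5*G) - 3*G = -3 - 8*G)
M(w, Z) = 5 + Z*(-3 - 8*Z) (M(w, Z) = 5 + (-3 - 8*Z)*Z = 5 + Z*(-3 - 8*Z))
sqrt(-7369 + M(9, 215)) = sqrt(-7369 + (5 - 1*215*(3 + 8*215))) = sqrt(-7369 + (5 - 1*215*(3 + 1720))) = sqrt(-7369 + (5 - 1*215*1723)) = sqrt(-7369 + (5 - 370445)) = sqrt(-7369 - 370440) = sqrt(-377809) = I*sqrt(377809)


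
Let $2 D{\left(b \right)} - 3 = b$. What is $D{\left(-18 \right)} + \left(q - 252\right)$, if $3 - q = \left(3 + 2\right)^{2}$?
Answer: $- \frac{563}{2} \approx -281.5$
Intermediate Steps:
$D{\left(b \right)} = \frac{3}{2} + \frac{b}{2}$
$q = -22$ ($q = 3 - \left(3 + 2\right)^{2} = 3 - 5^{2} = 3 - 25 = -22$)
$D{\left(-18 \right)} + \left(q - 252\right) = \left(\frac{3}{2} + \frac{1}{2} \left(-18\right)\right) - 274 = \left(\frac{3}{2} - 9\right) - 274 = - \frac{15}{2} - 274 = - \frac{563}{2}$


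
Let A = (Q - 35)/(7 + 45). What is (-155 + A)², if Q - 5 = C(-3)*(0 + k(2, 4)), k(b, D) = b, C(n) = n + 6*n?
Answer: 4133089/169 ≈ 24456.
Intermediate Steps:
C(n) = 7*n
Q = -37 (Q = 5 + (7*(-3))*(0 + 2) = 5 - 21*2 = 5 - 42 = -37)
A = -18/13 (A = (-37 - 35)/(7 + 45) = -72/52 = -72*1/52 = -18/13 ≈ -1.3846)
(-155 + A)² = (-155 - 18/13)² = (-2033/13)² = 4133089/169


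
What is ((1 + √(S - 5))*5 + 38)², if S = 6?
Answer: 2304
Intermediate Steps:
((1 + √(S - 5))*5 + 38)² = ((1 + √(6 - 5))*5 + 38)² = ((1 + √1)*5 + 38)² = ((1 + 1)*5 + 38)² = (2*5 + 38)² = (10 + 38)² = 48² = 2304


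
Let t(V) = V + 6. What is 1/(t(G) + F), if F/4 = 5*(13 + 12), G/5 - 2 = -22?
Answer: 1/406 ≈ 0.0024631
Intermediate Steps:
G = -100 (G = 10 + 5*(-22) = 10 - 110 = -100)
t(V) = 6 + V
F = 500 (F = 4*(5*(13 + 12)) = 4*(5*25) = 4*125 = 500)
1/(t(G) + F) = 1/((6 - 100) + 500) = 1/(-94 + 500) = 1/406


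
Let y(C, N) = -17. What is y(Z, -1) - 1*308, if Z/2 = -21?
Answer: -325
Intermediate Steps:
Z = -42 (Z = 2*(-21) = -42)
y(Z, -1) - 1*308 = -17 - 1*308 = -17 - 308 = -325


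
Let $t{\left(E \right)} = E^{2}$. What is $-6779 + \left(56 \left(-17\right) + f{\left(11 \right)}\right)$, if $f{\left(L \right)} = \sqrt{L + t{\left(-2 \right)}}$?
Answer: $-7731 + \sqrt{15} \approx -7727.1$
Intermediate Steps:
$f{\left(L \right)} = \sqrt{4 + L}$ ($f{\left(L \right)} = \sqrt{L + \left(-2\right)^{2}} = \sqrt{L + 4} = \sqrt{4 + L}$)
$-6779 + \left(56 \left(-17\right) + f{\left(11 \right)}\right) = -6779 + \left(56 \left(-17\right) + \sqrt{4 + 11}\right) = -6779 - \left(952 - \sqrt{15}\right) = -7731 + \sqrt{15}$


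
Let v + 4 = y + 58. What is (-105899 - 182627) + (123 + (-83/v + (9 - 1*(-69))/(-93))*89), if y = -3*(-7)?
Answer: -670939522/2325 ≈ -2.8858e+5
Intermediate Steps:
y = 21
v = 75 (v = -4 + (21 + 58) = -4 + 79 = 75)
(-105899 - 182627) + (123 + (-83/v + (9 - 1*(-69))/(-93))*89) = (-105899 - 182627) + (123 + (-83/75 + (9 - 1*(-69))/(-93))*89) = -288526 + (123 + (-83*1/75 + (9 + 69)*(-1/93))*89) = -288526 + (123 + (-83/75 + 78*(-1/93))*89) = -288526 + (123 + (-83/75 - 26/31)*89) = -288526 + (123 - 4523/2325*89) = -288526 + (123 - 402547/2325) = -288526 - 116572/2325 = -670939522/2325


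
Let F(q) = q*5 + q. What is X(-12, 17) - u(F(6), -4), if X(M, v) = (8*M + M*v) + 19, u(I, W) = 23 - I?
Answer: -268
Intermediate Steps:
F(q) = 6*q (F(q) = 5*q + q = 6*q)
X(M, v) = 19 + 8*M + M*v
X(-12, 17) - u(F(6), -4) = (19 + 8*(-12) - 12*17) - (23 - 6*6) = (19 - 96 - 204) - (23 - 1*36) = -281 - (23 - 36) = -281 - 1*(-13) = -281 + 13 = -268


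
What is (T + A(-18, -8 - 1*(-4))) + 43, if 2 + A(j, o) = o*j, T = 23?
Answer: 136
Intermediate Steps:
A(j, o) = -2 + j*o (A(j, o) = -2 + o*j = -2 + j*o)
(T + A(-18, -8 - 1*(-4))) + 43 = (23 + (-2 - 18*(-8 - 1*(-4)))) + 43 = (23 + (-2 - 18*(-8 + 4))) + 43 = (23 + (-2 - 18*(-4))) + 43 = (23 + (-2 + 72)) + 43 = (23 + 70) + 43 = 93 + 43 = 136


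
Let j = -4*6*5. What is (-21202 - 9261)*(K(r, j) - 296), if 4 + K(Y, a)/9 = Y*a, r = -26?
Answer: -845287324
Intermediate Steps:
j = -120 (j = -24*5 = -120)
K(Y, a) = -36 + 9*Y*a (K(Y, a) = -36 + 9*(Y*a) = -36 + 9*Y*a)
(-21202 - 9261)*(K(r, j) - 296) = (-21202 - 9261)*((-36 + 9*(-26)*(-120)) - 296) = -30463*((-36 + 28080) - 296) = -30463*(28044 - 296) = -30463*27748 = -845287324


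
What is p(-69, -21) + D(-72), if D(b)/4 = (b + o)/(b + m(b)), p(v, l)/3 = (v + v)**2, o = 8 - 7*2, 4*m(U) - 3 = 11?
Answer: 7827708/137 ≈ 57137.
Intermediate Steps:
m(U) = 7/2 (m(U) = 3/4 + (1/4)*11 = 3/4 + 11/4 = 7/2)
o = -6 (o = 8 - 14 = -6)
p(v, l) = 12*v**2 (p(v, l) = 3*(v + v)**2 = 3*(2*v)**2 = 3*(4*v**2) = 12*v**2)
D(b) = 4*(-6 + b)/(7/2 + b) (D(b) = 4*((b - 6)/(b + 7/2)) = 4*((-6 + b)/(7/2 + b)) = 4*(-6 + b)/(7/2 + b))
p(-69, -21) + D(-72) = 12*(-69)**2 + 8*(-6 - 72)/(7 + 2*(-72)) = 12*4761 + 8*(-78)/(7 - 144) = 57132 + 8*(-78)/(-137) = 57132 + 8*(-1/137)*(-78) = 57132 + 624/137 = 7827708/137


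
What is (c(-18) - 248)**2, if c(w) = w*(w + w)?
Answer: 160000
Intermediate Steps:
c(w) = 2*w**2 (c(w) = w*(2*w) = 2*w**2)
(c(-18) - 248)**2 = (2*(-18)**2 - 248)**2 = (2*324 - 248)**2 = (648 - 248)**2 = 400**2 = 160000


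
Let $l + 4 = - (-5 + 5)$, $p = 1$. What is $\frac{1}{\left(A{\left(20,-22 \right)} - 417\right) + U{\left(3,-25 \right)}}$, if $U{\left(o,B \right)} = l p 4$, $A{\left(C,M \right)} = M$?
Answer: $- \frac{1}{455} \approx -0.0021978$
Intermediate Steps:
$l = -4$ ($l = -4 - \left(-5 + 5\right) = -4 - 0 = -4 + 0 = -4$)
$U{\left(o,B \right)} = -16$ ($U{\left(o,B \right)} = \left(-4\right) 1 \cdot 4 = \left(-4\right) 4 = -16$)
$\frac{1}{\left(A{\left(20,-22 \right)} - 417\right) + U{\left(3,-25 \right)}} = \frac{1}{\left(-22 - 417\right) - 16} = \frac{1}{-439 - 16} = \frac{1}{-455} = - \frac{1}{455}$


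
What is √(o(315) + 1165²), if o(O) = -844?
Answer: 3*√150709 ≈ 1164.6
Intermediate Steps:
√(o(315) + 1165²) = √(-844 + 1165²) = √(-844 + 1357225) = √1356381 = 3*√150709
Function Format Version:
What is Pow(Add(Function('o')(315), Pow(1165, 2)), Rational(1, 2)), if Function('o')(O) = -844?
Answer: Mul(3, Pow(150709, Rational(1, 2))) ≈ 1164.6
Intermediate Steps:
Pow(Add(Function('o')(315), Pow(1165, 2)), Rational(1, 2)) = Pow(Add(-844, Pow(1165, 2)), Rational(1, 2)) = Pow(Add(-844, 1357225), Rational(1, 2)) = Pow(1356381, Rational(1, 2)) = Mul(3, Pow(150709, Rational(1, 2)))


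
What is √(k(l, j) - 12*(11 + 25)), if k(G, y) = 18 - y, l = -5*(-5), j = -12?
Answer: I*√402 ≈ 20.05*I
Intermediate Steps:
l = 25
√(k(l, j) - 12*(11 + 25)) = √((18 - 1*(-12)) - 12*(11 + 25)) = √((18 + 12) - 12*36) = √(30 - 432) = √(-402) = I*√402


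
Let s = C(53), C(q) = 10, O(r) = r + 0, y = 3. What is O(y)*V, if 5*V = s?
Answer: 6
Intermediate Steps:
O(r) = r
s = 10
V = 2 (V = (⅕)*10 = 2)
O(y)*V = 3*2 = 6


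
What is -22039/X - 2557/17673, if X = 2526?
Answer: -131984743/14880666 ≈ -8.8695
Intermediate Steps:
-22039/X - 2557/17673 = -22039/2526 - 2557/17673 = -131984743/14880666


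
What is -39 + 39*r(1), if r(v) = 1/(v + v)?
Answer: -39/2 ≈ -19.500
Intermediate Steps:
r(v) = 1/(2*v)
-39 + 39*r(1) = -39 + 39*((½)/1) = -39 + 39*((½)*1) = -39 + 39*(½) = -39 + 39/2 = -39/2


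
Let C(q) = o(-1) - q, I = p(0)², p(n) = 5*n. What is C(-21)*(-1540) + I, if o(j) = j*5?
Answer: -24640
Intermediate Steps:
o(j) = 5*j
I = 0 (I = (5*0)² = 0² = 0)
C(q) = -5 - q (C(q) = 5*(-1) - q = -5 - q)
C(-21)*(-1540) + I = (-5 - 1*(-21))*(-1540) + 0 = (-5 + 21)*(-1540) + 0 = 16*(-1540) + 0 = -24640 + 0 = -24640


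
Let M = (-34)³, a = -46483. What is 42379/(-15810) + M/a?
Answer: -1348506817/734896230 ≈ -1.8350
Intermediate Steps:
M = -39304
42379/(-15810) + M/a = 42379/(-15810) - 39304/(-46483) = 42379*(-1/15810) - 39304*(-1/46483) = -42379/15810 + 39304/46483 = -1348506817/734896230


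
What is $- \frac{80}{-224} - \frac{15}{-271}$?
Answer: $\frac{1565}{3794} \approx 0.41249$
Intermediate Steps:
$- \frac{80}{-224} - \frac{15}{-271} = \left(-80\right) \left(- \frac{1}{224}\right) - - \frac{15}{271} = \frac{5}{14} + \frac{15}{271} = \frac{1565}{3794}$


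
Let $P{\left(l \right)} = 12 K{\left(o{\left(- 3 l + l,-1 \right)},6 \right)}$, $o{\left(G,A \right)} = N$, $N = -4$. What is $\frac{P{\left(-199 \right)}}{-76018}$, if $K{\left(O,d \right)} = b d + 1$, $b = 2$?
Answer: $- \frac{78}{38009} \approx -0.0020521$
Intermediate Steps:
$o{\left(G,A \right)} = -4$
$K{\left(O,d \right)} = 1 + 2 d$ ($K{\left(O,d \right)} = 2 d + 1 = 1 + 2 d$)
$P{\left(l \right)} = 156$ ($P{\left(l \right)} = 12 \left(1 + 2 \cdot 6\right) = 12 \left(1 + 12\right) = 12 \cdot 13 = 156$)
$\frac{P{\left(-199 \right)}}{-76018} = \frac{156}{-76018} = 156 \left(- \frac{1}{76018}\right) = - \frac{78}{38009}$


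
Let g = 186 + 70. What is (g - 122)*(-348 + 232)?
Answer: -15544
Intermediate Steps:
g = 256
(g - 122)*(-348 + 232) = (256 - 122)*(-348 + 232) = 134*(-116) = -15544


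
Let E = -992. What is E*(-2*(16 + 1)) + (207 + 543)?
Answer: 34478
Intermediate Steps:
E*(-2*(16 + 1)) + (207 + 543) = -(-1984)*(16 + 1) + (207 + 543) = -(-1984)*17 + 750 = -992*(-34) + 750 = 33728 + 750 = 34478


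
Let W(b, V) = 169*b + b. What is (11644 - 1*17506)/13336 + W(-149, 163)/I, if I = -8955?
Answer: 28530667/11942388 ≈ 2.3890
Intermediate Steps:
W(b, V) = 170*b
(11644 - 1*17506)/13336 + W(-149, 163)/I = (11644 - 1*17506)/13336 + (170*(-149))/(-8955) = (11644 - 17506)*(1/13336) - 25330*(-1/8955) = -5862*1/13336 + 5066/1791 = -2931/6668 + 5066/1791 = 28530667/11942388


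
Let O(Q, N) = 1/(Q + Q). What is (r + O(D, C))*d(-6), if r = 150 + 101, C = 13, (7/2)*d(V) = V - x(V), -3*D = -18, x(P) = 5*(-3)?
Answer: 9039/14 ≈ 645.64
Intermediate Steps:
x(P) = -15
D = 6 (D = -1/3*(-18) = 6)
d(V) = 30/7 + 2*V/7 (d(V) = 2*(V - 1*(-15))/7 = 2*(V + 15)/7 = 2*(15 + V)/7 = 30/7 + 2*V/7)
O(Q, N) = 1/(2*Q)
r = 251
(r + O(D, C))*d(-6) = (251 + (1/2)/6)*(30/7 + (2/7)*(-6)) = (251 + (1/2)*(1/6))*(30/7 - 12/7) = (251 + 1/12)*(18/7) = (3013/12)*(18/7) = 9039/14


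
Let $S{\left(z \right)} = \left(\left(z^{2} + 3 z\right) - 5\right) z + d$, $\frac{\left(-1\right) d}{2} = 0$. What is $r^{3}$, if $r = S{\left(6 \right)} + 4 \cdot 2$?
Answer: $27543608$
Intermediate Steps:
$d = 0$ ($d = \left(-2\right) 0 = 0$)
$S{\left(z \right)} = z \left(-5 + z^{2} + 3 z\right)$ ($S{\left(z \right)} = \left(\left(z^{2} + 3 z\right) - 5\right) z + 0 = \left(-5 + z^{2} + 3 z\right) z + 0 = z \left(-5 + z^{2} + 3 z\right) + 0 = z \left(-5 + z^{2} + 3 z\right)$)
$r = 302$ ($r = 6 \left(-5 + 6^{2} + 3 \cdot 6\right) + 4 \cdot 2 = 6 \left(-5 + 36 + 18\right) + 8 = 6 \cdot 49 + 8 = 294 + 8 = 302$)
$r^{3} = 302^{3} = 27543608$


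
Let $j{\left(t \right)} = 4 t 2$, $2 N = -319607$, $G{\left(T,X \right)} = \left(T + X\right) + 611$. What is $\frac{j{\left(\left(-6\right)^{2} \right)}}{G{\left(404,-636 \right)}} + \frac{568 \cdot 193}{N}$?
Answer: $\frac{8951824}{121131053} \approx 0.073902$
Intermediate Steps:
$G{\left(T,X \right)} = 611 + T + X$
$N = - \frac{319607}{2}$ ($N = \frac{1}{2} \left(-319607\right) = - \frac{319607}{2} \approx -1.598 \cdot 10^{5}$)
$j{\left(t \right)} = 8 t$
$\frac{j{\left(\left(-6\right)^{2} \right)}}{G{\left(404,-636 \right)}} + \frac{568 \cdot 193}{N} = \frac{8 \left(-6\right)^{2}}{611 + 404 - 636} + \frac{568 \cdot 193}{- \frac{319607}{2}} = \frac{8 \cdot 36}{379} + 109624 \left(- \frac{2}{319607}\right) = 288 \cdot \frac{1}{379} - \frac{219248}{319607} = \frac{288}{379} - \frac{219248}{319607} = \frac{8951824}{121131053}$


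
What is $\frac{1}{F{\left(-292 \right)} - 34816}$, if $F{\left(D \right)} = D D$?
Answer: $\frac{1}{50448} \approx 1.9822 \cdot 10^{-5}$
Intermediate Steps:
$F{\left(D \right)} = D^{2}$
$\frac{1}{F{\left(-292 \right)} - 34816} = \frac{1}{\left(-292\right)^{2} - 34816} = \frac{1}{85264 - 34816} = \frac{1}{50448}$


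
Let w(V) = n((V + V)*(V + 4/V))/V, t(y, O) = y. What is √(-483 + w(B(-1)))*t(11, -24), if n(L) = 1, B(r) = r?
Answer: 242*I ≈ 242.0*I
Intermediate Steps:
w(V) = 1/V
√(-483 + w(B(-1)))*t(11, -24) = √(-483 + 1/(-1))*11 = √(-483 - 1)*11 = √(-484)*11 = (22*I)*11 = 242*I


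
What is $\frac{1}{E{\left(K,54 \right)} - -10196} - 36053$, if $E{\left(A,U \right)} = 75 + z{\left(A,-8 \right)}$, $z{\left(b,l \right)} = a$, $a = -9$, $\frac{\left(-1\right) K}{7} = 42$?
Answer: $- \frac{369975885}{10262} \approx -36053.0$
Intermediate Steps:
$K = -294$ ($K = \left(-7\right) 42 = -294$)
$z{\left(b,l \right)} = -9$
$E{\left(A,U \right)} = 66$ ($E{\left(A,U \right)} = 75 - 9 = 66$)
$\frac{1}{E{\left(K,54 \right)} - -10196} - 36053 = \frac{1}{66 - -10196} - 36053 = \frac{1}{66 + \left(-12379 + 22575\right)} - 36053 = \frac{1}{66 + 10196} - 36053 = \frac{1}{10262} - 36053 = - \frac{369975885}{10262}$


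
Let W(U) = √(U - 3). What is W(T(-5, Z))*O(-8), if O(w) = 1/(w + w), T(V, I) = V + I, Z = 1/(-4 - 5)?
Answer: -I*√73/48 ≈ -0.178*I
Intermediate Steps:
Z = -⅑ (Z = 1/(-9) = -⅑ ≈ -0.11111)
T(V, I) = I + V
W(U) = √(-3 + U)
O(w) = 1/(2*w)
W(T(-5, Z))*O(-8) = √(-3 + (-⅑ - 5))*((½)/(-8)) = √(-3 - 46/9)*((½)*(-⅛)) = √(-73/9)*(-1/16) = (I*√73/3)*(-1/16) = -I*√73/48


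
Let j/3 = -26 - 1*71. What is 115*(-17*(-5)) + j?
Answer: 9484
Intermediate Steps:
j = -291 (j = 3*(-26 - 1*71) = 3*(-26 - 71) = 3*(-97) = -291)
115*(-17*(-5)) + j = 115*(-17*(-5)) - 291 = 115*85 - 291 = 9775 - 291 = 9484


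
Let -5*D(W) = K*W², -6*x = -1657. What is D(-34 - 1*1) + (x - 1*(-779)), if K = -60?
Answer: 94531/6 ≈ 15755.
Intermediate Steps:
x = 1657/6 (x = -⅙*(-1657) = 1657/6 ≈ 276.17)
D(W) = 12*W² (D(W) = -(-12)*W² = 12*W²)
D(-34 - 1*1) + (x - 1*(-779)) = 12*(-34 - 1*1)² + (1657/6 - 1*(-779)) = 12*(-34 - 1)² + (1657/6 + 779) = 12*(-35)² + 6331/6 = 12*1225 + 6331/6 = 14700 + 6331/6 = 94531/6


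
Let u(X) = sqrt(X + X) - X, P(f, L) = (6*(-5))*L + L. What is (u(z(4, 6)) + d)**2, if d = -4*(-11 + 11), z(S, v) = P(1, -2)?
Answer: 3480 - 232*sqrt(29) ≈ 2230.6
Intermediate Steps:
P(f, L) = -29*L (P(f, L) = -30*L + L = -29*L)
z(S, v) = 58 (z(S, v) = -29*(-2) = 58)
u(X) = -X + sqrt(2)*sqrt(X) (u(X) = sqrt(2*X) - X = sqrt(2)*sqrt(X) - X = -X + sqrt(2)*sqrt(X))
d = 0 (d = -4*0 = 0)
(u(z(4, 6)) + d)**2 = ((-1*58 + sqrt(2)*sqrt(58)) + 0)**2 = ((-58 + 2*sqrt(29)) + 0)**2 = (-58 + 2*sqrt(29))**2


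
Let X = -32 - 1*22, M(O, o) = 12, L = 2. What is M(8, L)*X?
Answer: -648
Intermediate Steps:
X = -54 (X = -32 - 22 = -54)
M(8, L)*X = 12*(-54) = -648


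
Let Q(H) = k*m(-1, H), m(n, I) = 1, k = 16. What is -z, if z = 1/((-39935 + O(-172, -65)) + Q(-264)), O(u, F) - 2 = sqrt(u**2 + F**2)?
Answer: 39917/1593333080 + sqrt(33809)/1593333080 ≈ 2.5168e-5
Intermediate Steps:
O(u, F) = 2 + sqrt(F**2 + u**2) (O(u, F) = 2 + sqrt(u**2 + F**2) = 2 + sqrt(F**2 + u**2))
Q(H) = 16 (Q(H) = 16*1 = 16)
z = 1/(-39917 + sqrt(33809)) (z = 1/((-39935 + (2 + sqrt((-65)**2 + (-172)**2))) + 16) = 1/((-39935 + (2 + sqrt(4225 + 29584))) + 16) = 1/((-39935 + (2 + sqrt(33809))) + 16) = 1/((-39933 + sqrt(33809)) + 16) = 1/(-39917 + sqrt(33809)) ≈ -2.5168e-5)
-z = -(-39917/1593333080 - sqrt(33809)/1593333080) = 39917/1593333080 + sqrt(33809)/1593333080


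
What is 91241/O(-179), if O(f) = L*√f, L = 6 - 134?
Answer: 91241*I*√179/22912 ≈ 53.279*I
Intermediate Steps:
L = -128
O(f) = -128*√f
91241/O(-179) = 91241/((-128*I*√179)) = 91241*(I*√179/22912) = 91241*I*√179/22912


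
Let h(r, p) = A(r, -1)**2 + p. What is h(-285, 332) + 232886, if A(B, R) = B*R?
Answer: 314443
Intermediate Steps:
h(r, p) = p + r**2 (h(r, p) = (r*(-1))**2 + p = (-r)**2 + p = r**2 + p = p + r**2)
h(-285, 332) + 232886 = (332 + (-285)**2) + 232886 = (332 + 81225) + 232886 = 81557 + 232886 = 314443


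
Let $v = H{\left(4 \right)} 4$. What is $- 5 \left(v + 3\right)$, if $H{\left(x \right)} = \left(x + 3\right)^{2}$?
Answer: $-995$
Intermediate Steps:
$H{\left(x \right)} = \left(3 + x\right)^{2}$
$v = 196$ ($v = \left(3 + 4\right)^{2} \cdot 4 = 7^{2} \cdot 4 = 49 \cdot 4 = 196$)
$- 5 \left(v + 3\right) = - 5 \left(196 + 3\right) = \left(-5\right) 199 = -995$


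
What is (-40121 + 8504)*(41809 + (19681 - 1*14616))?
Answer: -1482015258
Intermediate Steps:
(-40121 + 8504)*(41809 + (19681 - 1*14616)) = -31617*(41809 + (19681 - 14616)) = -31617*(41809 + 5065) = -31617*46874 = -1482015258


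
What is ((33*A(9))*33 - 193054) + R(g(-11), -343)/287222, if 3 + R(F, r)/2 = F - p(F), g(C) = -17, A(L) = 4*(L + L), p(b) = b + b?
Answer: -16464426692/143611 ≈ -1.1465e+5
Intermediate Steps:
p(b) = 2*b
A(L) = 8*L (A(L) = 4*(2*L) = 8*L)
R(F, r) = -6 - 2*F (R(F, r) = -6 + 2*(F - 2*F) = -6 + 2*(-F) = -6 - 2*F)
((33*A(9))*33 - 193054) + R(g(-11), -343)/287222 = ((33*(8*9))*33 - 193054) + (-6 - 2*(-17))/287222 = ((33*72)*33 - 193054) + (-6 + 34)*(1/287222) = (2376*33 - 193054) + 28*(1/287222) = (78408 - 193054) + 14/143611 = -114646 + 14/143611 = -16464426692/143611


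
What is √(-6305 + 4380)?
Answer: 5*I*√77 ≈ 43.875*I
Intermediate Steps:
√(-6305 + 4380) = √(-1925) = 5*I*√77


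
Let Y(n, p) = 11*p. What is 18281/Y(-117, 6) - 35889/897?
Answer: 4676461/19734 ≈ 236.97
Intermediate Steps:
18281/Y(-117, 6) - 35889/897 = 18281/((11*6)) - 35889/897 = 18281/66 - 35889*1/897 = 18281*(1/66) - 11963/299 = 18281/66 - 11963/299 = 4676461/19734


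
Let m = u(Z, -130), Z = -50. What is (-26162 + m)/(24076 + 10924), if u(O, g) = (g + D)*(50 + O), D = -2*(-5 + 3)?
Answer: -13081/17500 ≈ -0.74749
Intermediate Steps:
D = 4 (D = -2*(-2) = 4)
u(O, g) = (4 + g)*(50 + O) (u(O, g) = (g + 4)*(50 + O) = (4 + g)*(50 + O))
m = 0 (m = 200 + 4*(-50) + 50*(-130) - 50*(-130) = 200 - 200 - 6500 + 6500 = 0)
(-26162 + m)/(24076 + 10924) = (-26162 + 0)/(24076 + 10924) = -26162/35000 = -26162*1/35000 = -13081/17500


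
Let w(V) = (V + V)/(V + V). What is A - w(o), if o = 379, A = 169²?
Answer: 28560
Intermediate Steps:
A = 28561
w(V) = 1 (w(V) = (2*V)/((2*V)) = (2*V)*(1/(2*V)) = 1)
A - w(o) = 28561 - 1*1 = 28561 - 1 = 28560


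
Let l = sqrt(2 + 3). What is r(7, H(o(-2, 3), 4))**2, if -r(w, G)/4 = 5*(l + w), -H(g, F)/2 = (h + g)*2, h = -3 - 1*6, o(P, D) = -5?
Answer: 21600 + 5600*sqrt(5) ≈ 34122.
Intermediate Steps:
l = sqrt(5) ≈ 2.2361
h = -9 (h = -3 - 6 = -9)
H(g, F) = 36 - 4*g (H(g, F) = -2*(-9 + g)*2 = -2*(-18 + 2*g) = 36 - 4*g)
r(w, G) = -20*w - 20*sqrt(5) (r(w, G) = -20*(sqrt(5) + w) = -20*(w + sqrt(5)) = -4*(5*w + 5*sqrt(5)) = -20*w - 20*sqrt(5))
r(7, H(o(-2, 3), 4))**2 = (-20*7 - 20*sqrt(5))**2 = (-140 - 20*sqrt(5))**2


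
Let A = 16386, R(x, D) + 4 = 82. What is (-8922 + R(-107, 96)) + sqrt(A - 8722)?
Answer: -8844 + 4*sqrt(479) ≈ -8756.5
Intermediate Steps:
R(x, D) = 78 (R(x, D) = -4 + 82 = 78)
(-8922 + R(-107, 96)) + sqrt(A - 8722) = (-8922 + 78) + sqrt(16386 - 8722) = -8844 + sqrt(7664) = -8844 + 4*sqrt(479)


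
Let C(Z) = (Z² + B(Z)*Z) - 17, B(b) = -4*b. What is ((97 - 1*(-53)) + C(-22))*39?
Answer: -51441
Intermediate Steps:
C(Z) = -17 - 3*Z² (C(Z) = (Z² + (-4*Z)*Z) - 17 = (Z² - 4*Z²) - 17 = -3*Z² - 17 = -17 - 3*Z²)
((97 - 1*(-53)) + C(-22))*39 = ((97 - 1*(-53)) + (-17 - 3*(-22)²))*39 = ((97 + 53) + (-17 - 3*484))*39 = (150 + (-17 - 1452))*39 = (150 - 1469)*39 = -1319*39 = -51441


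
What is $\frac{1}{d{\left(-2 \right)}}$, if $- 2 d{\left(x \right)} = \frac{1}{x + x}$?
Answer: $8$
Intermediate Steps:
$d{\left(x \right)} = - \frac{1}{4 x}$ ($d{\left(x \right)} = - \frac{1}{2 \left(x + x\right)} = - \frac{1}{2 \cdot 2 x} = - \frac{\frac{1}{2} \frac{1}{x}}{2} = - \frac{1}{4 x}$)
$\frac{1}{d{\left(-2 \right)}} = \frac{1}{\left(- \frac{1}{4}\right) \frac{1}{-2}} = \frac{1}{\left(- \frac{1}{4}\right) \left(- \frac{1}{2}\right)} = \frac{1}{\frac{1}{8}} = 8$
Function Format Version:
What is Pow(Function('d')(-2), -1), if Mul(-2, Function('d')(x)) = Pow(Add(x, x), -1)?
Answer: 8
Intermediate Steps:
Function('d')(x) = Mul(Rational(-1, 4), Pow(x, -1)) (Function('d')(x) = Mul(Rational(-1, 2), Pow(Add(x, x), -1)) = Mul(Rational(-1, 2), Pow(Mul(2, x), -1)) = Mul(Rational(-1, 2), Mul(Rational(1, 2), Pow(x, -1))) = Mul(Rational(-1, 4), Pow(x, -1)))
Pow(Function('d')(-2), -1) = Pow(Mul(Rational(-1, 4), Pow(-2, -1)), -1) = Pow(Mul(Rational(-1, 4), Rational(-1, 2)), -1) = Pow(Rational(1, 8), -1) = 8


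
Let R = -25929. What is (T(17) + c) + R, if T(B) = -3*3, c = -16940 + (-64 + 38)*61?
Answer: -44464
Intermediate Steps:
c = -18526 (c = -16940 - 26*61 = -16940 - 1586 = -18526)
T(B) = -9
(T(17) + c) + R = (-9 - 18526) - 25929 = -18535 - 25929 = -44464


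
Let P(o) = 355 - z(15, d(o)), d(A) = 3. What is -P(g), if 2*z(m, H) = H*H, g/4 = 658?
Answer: -701/2 ≈ -350.50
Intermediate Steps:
g = 2632 (g = 4*658 = 2632)
z(m, H) = H²/2 (z(m, H) = (H*H)/2 = H²/2)
P(o) = 701/2 (P(o) = 355 - 3²/2 = 355 - 9/2 = 701/2)
-P(g) = -1*701/2 = -701/2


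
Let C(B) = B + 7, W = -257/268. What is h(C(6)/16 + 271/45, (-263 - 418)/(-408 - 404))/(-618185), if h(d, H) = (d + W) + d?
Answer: -306577/14910622200 ≈ -2.0561e-5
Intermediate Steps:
W = -257/268 (W = -257*1/268 = -257/268 ≈ -0.95895)
C(B) = 7 + B
h(d, H) = -257/268 + 2*d (h(d, H) = (d - 257/268) + d = (-257/268 + d) + d = -257/268 + 2*d)
h(C(6)/16 + 271/45, (-263 - 418)/(-408 - 404))/(-618185) = (-257/268 + 2*((7 + 6)/16 + 271/45))/(-618185) = (-257/268 + 2*(13*(1/16) + 271*(1/45)))*(-1/618185) = (-257/268 + 2*(13/16 + 271/45))*(-1/618185) = (-257/268 + 2*(4921/720))*(-1/618185) = (-257/268 + 4921/360)*(-1/618185) = (306577/24120)*(-1/618185) = -306577/14910622200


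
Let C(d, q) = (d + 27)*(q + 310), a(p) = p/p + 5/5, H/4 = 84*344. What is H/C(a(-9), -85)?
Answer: 38528/2175 ≈ 17.714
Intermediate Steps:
H = 115584 (H = 4*(84*344) = 4*28896 = 115584)
a(p) = 2 (a(p) = 1 + 5*(1/5) = 1 + 1 = 2)
C(d, q) = (27 + d)*(310 + q)
H/C(a(-9), -85) = 115584/(8370 + 27*(-85) + 310*2 + 2*(-85)) = 115584/(8370 - 2295 + 620 - 170) = 115584/6525 = 115584*(1/6525) = 38528/2175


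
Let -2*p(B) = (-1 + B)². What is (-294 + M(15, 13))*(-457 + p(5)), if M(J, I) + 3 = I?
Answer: 132060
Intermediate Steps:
p(B) = -(-1 + B)²/2
M(J, I) = -3 + I
(-294 + M(15, 13))*(-457 + p(5)) = (-294 + (-3 + 13))*(-457 - (-1 + 5)²/2) = (-294 + 10)*(-457 - ½*4²) = -284*(-457 - ½*16) = -284*(-457 - 8) = -284*(-465) = 132060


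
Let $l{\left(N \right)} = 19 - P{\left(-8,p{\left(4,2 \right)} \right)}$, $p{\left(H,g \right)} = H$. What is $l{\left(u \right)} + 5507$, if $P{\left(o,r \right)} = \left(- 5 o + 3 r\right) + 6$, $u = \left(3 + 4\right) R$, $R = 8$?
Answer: $5468$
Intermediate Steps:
$u = 56$ ($u = \left(3 + 4\right) 8 = 7 \cdot 8 = 56$)
$P{\left(o,r \right)} = 6 - 5 o + 3 r$
$l{\left(N \right)} = -39$ ($l{\left(N \right)} = 19 - \left(6 - -40 + 3 \cdot 4\right) = 19 - \left(6 + 40 + 12\right) = 19 - 58 = -39$)
$l{\left(u \right)} + 5507 = -39 + 5507 = 5468$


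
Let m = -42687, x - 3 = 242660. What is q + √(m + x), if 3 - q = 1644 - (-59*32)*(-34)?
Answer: 62551 + 2*√49994 ≈ 62998.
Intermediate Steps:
x = 242663 (x = 3 + 242660 = 242663)
q = 62551 (q = 3 - (1644 - (-59*32)*(-34)) = 3 - (1644 - (-1888)*(-34)) = 3 - (1644 - 1*64192) = 3 - (1644 - 64192) = 3 - 1*(-62548) = 3 + 62548 = 62551)
q + √(m + x) = 62551 + √(-42687 + 242663) = 62551 + √199976 = 62551 + 2*√49994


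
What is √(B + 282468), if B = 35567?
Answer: √318035 ≈ 563.95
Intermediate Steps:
√(B + 282468) = √(35567 + 282468) = √318035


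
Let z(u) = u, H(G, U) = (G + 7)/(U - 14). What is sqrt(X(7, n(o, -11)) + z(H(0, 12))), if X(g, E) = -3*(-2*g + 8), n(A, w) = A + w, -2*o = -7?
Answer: sqrt(58)/2 ≈ 3.8079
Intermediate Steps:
o = 7/2 (o = -1/2*(-7) = 7/2 ≈ 3.5000)
H(G, U) = (7 + G)/(-14 + U)
X(g, E) = -24 + 6*g (X(g, E) = -3*(8 - 2*g) = -24 + 6*g)
sqrt(X(7, n(o, -11)) + z(H(0, 12))) = sqrt((-24 + 6*7) + (7 + 0)/(-14 + 12)) = sqrt((-24 + 42) + 7/(-2)) = sqrt(18 - 1/2*7) = sqrt(18 - 7/2) = sqrt(29/2) = sqrt(58)/2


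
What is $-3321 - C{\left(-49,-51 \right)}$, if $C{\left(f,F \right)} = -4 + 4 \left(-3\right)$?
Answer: $-3305$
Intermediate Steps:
$C{\left(f,F \right)} = -16$ ($C{\left(f,F \right)} = -4 - 12 = -16$)
$-3321 - C{\left(-49,-51 \right)} = -3321 - -16 = -3321 + 16 = -3305$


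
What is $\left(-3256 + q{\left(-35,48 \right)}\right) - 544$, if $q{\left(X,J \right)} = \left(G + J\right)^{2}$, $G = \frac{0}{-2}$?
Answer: $-1496$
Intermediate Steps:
$G = 0$ ($G = 0 \left(- \frac{1}{2}\right) = 0$)
$q{\left(X,J \right)} = J^{2}$ ($q{\left(X,J \right)} = \left(0 + J\right)^{2} = J^{2}$)
$\left(-3256 + q{\left(-35,48 \right)}\right) - 544 = \left(-3256 + 48^{2}\right) - 544 = \left(-3256 + 2304\right) - 544 = -952 - 544 = -1496$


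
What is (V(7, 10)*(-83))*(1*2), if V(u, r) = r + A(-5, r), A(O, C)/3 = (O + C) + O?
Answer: -1660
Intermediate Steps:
A(O, C) = 3*C + 6*O (A(O, C) = 3*((O + C) + O) = 3*((C + O) + O) = 3*(C + 2*O) = 3*C + 6*O)
V(u, r) = -30 + 4*r (V(u, r) = r + (3*r + 6*(-5)) = r + (3*r - 30) = r + (-30 + 3*r) = -30 + 4*r)
(V(7, 10)*(-83))*(1*2) = ((-30 + 4*10)*(-83))*(1*2) = ((-30 + 40)*(-83))*2 = (10*(-83))*2 = -830*2 = -1660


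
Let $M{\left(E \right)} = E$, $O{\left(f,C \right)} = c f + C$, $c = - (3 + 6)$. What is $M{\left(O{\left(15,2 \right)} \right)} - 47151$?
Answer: $-47284$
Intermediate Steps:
$c = -9$ ($c = \left(-1\right) 9 = -9$)
$O{\left(f,C \right)} = C - 9 f$ ($O{\left(f,C \right)} = - 9 f + C = C - 9 f$)
$M{\left(O{\left(15,2 \right)} \right)} - 47151 = \left(2 - 135\right) - 47151 = -133 - 47151 = -47284$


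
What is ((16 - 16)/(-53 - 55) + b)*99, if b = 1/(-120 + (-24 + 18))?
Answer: -11/14 ≈ -0.78571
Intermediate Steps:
b = -1/126 (b = 1/(-120 - 6) = 1/(-126) = -1/126 ≈ -0.0079365)
((16 - 16)/(-53 - 55) + b)*99 = ((16 - 16)/(-53 - 55) - 1/126)*99 = (0/(-108) - 1/126)*99 = (0*(-1/108) - 1/126)*99 = (0 - 1/126)*99 = -1/126*99 = -11/14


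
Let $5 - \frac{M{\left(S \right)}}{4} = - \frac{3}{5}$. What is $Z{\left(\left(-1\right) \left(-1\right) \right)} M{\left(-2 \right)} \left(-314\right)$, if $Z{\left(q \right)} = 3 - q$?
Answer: $- \frac{70336}{5} \approx -14067.0$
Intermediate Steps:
$M{\left(S \right)} = \frac{112}{5}$ ($M{\left(S \right)} = 20 - 4 \left(- \frac{3}{5}\right) = 20 - 4 \left(\left(-3\right) \frac{1}{5}\right) = 20 - - \frac{12}{5} = 20 + \frac{12}{5} = \frac{112}{5}$)
$Z{\left(\left(-1\right) \left(-1\right) \right)} M{\left(-2 \right)} \left(-314\right) = \left(3 - \left(-1\right) \left(-1\right)\right) \frac{112}{5} \left(-314\right) = \left(3 - 1\right) \frac{112}{5} \left(-314\right) = 2 \cdot \frac{112}{5} \left(-314\right) = \frac{224}{5} \left(-314\right) = - \frac{70336}{5}$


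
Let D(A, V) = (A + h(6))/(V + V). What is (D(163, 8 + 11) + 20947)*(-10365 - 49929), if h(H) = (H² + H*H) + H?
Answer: -24003855369/19 ≈ -1.2634e+9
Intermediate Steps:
h(H) = H + 2*H² (h(H) = (H² + H²) + H = 2*H² + H = H + 2*H²)
D(A, V) = (78 + A)/(2*V) (D(A, V) = (A + 6*(1 + 2*6))/(V + V) = (A + 6*(1 + 12))/((2*V)) = (A + 6*13)*(1/(2*V)) = (A + 78)*(1/(2*V)) = (78 + A)*(1/(2*V)) = (78 + A)/(2*V))
(D(163, 8 + 11) + 20947)*(-10365 - 49929) = ((78 + 163)/(2*(8 + 11)) + 20947)*(-10365 - 49929) = ((½)*241/19 + 20947)*(-60294) = ((½)*(1/19)*241 + 20947)*(-60294) = (241/38 + 20947)*(-60294) = (796227/38)*(-60294) = -24003855369/19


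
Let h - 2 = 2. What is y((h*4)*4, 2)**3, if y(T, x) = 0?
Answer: 0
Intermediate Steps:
h = 4 (h = 2 + 2 = 4)
y((h*4)*4, 2)**3 = 0**3 = 0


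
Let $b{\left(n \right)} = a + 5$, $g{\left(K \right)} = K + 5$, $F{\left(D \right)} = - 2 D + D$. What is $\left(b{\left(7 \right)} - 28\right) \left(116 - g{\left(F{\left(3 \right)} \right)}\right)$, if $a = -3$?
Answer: $-2964$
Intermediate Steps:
$F{\left(D \right)} = - D$
$g{\left(K \right)} = 5 + K$
$b{\left(n \right)} = 2$ ($b{\left(n \right)} = -3 + 5 = 2$)
$\left(b{\left(7 \right)} - 28\right) \left(116 - g{\left(F{\left(3 \right)} \right)}\right) = \left(2 - 28\right) \left(116 - \left(5 - 3\right)\right) = - 26 \left(116 - 2\right) = \left(-26\right) 114 = -2964$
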